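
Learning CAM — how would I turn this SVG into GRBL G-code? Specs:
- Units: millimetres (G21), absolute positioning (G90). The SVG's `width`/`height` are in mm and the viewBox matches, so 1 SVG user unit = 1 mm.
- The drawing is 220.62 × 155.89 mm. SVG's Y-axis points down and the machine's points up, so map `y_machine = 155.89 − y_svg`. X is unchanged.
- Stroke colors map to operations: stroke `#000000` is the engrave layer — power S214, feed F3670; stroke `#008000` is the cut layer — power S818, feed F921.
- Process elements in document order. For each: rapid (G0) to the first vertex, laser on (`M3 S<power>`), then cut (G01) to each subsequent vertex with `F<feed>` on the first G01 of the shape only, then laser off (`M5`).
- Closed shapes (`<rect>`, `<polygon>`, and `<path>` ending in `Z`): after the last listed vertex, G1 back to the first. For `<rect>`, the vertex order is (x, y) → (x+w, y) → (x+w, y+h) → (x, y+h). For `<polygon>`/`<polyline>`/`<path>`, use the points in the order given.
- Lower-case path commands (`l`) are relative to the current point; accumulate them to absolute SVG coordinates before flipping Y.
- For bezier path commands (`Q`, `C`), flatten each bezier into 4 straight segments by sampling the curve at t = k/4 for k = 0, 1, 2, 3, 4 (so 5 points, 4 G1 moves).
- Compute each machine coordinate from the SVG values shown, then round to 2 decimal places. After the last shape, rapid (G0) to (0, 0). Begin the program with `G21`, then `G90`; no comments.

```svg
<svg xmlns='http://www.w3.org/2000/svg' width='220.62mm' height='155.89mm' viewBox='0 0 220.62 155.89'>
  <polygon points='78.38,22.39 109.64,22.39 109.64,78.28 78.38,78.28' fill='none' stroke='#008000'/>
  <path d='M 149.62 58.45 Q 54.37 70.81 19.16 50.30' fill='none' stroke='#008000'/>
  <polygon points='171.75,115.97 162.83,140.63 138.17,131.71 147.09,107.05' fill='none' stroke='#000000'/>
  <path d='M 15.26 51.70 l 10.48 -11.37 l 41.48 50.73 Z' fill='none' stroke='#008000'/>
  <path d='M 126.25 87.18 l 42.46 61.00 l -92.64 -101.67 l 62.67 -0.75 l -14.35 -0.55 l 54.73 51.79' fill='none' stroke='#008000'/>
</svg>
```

Since the viewBox matches the mm dimensions, user units are millimetres directly. The only transform is the Y-flip y_m = 155.89 − y_svg.

Shape 1 is a rectangle drawn with `<polygon>`. Its stroke #008000 means cut at S818, F921. After flipping Y the toolpath is (78.38,133.50) → (109.64,133.50) → (109.64,77.61) → (78.38,77.61) → (78.38,133.50), returning to the start.

Shape 2 is a quadratic bezier drawn with `<path>`. Its stroke #008000 means cut at S818, F921. After flipping Y the toolpath is (149.62,97.44) → (105.75,93.31) → (69.38,93.30) → (40.52,97.39) → (19.16,105.59).

Shape 3 is a regular polygon drawn with `<polygon>`. Its stroke #000000 means engrave at S214, F3670. After flipping Y the toolpath is (171.75,39.92) → (162.83,15.26) → (138.17,24.18) → (147.09,48.84) → (171.75,39.92), returning to the start.

Shape 4 is a closed polygon drawn with `<path>`. Its stroke #008000 means cut at S818, F921. After flipping Y the toolpath is (15.26,104.19) → (25.74,115.56) → (67.22,64.83) → (15.26,104.19), returning to the start.

Shape 5 is a open polyline drawn with `<path>`. Its stroke #008000 means cut at S818, F921. After flipping Y the toolpath is (126.25,68.71) → (168.71,7.71) → (76.07,109.38) → (138.74,110.13) → (124.39,110.68) → (179.12,58.89).

G21
G90
G0 X78.38 Y133.50
M3 S818
G01 X109.64 Y133.50 F921
G01 X109.64 Y77.61
G01 X78.38 Y77.61
G01 X78.38 Y133.50
M5
G0 X149.62 Y97.44
M3 S818
G01 X105.75 Y93.31 F921
G01 X69.38 Y93.30
G01 X40.52 Y97.39
G01 X19.16 Y105.59
M5
G0 X171.75 Y39.92
M3 S214
G01 X162.83 Y15.26 F3670
G01 X138.17 Y24.18
G01 X147.09 Y48.84
G01 X171.75 Y39.92
M5
G0 X15.26 Y104.19
M3 S818
G01 X25.74 Y115.56 F921
G01 X67.22 Y64.83
G01 X15.26 Y104.19
M5
G0 X126.25 Y68.71
M3 S818
G01 X168.71 Y7.71 F921
G01 X76.07 Y109.38
G01 X138.74 Y110.13
G01 X124.39 Y110.68
G01 X179.12 Y58.89
M5
G0 X0.00 Y0.00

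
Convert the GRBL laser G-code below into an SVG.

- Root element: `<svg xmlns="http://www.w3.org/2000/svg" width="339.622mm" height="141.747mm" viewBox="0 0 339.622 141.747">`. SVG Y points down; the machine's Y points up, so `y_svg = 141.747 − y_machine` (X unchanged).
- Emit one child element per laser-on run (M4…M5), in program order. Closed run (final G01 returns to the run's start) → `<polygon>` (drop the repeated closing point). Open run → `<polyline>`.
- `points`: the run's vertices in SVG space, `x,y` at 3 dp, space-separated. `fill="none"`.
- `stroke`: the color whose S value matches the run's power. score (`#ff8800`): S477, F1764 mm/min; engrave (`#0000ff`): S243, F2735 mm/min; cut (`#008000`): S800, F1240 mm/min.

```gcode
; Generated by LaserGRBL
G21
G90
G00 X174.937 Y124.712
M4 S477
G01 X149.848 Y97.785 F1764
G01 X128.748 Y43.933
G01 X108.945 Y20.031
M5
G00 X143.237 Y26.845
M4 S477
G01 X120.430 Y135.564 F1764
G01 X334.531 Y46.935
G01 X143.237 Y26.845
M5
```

<svg xmlns="http://www.w3.org/2000/svg" width="339.622mm" height="141.747mm" viewBox="0 0 339.622 141.747">
  <polyline points="174.937,17.035 149.848,43.962 128.748,97.814 108.945,121.716" fill="none" stroke="#ff8800"/>
  <polygon points="143.237,114.902 120.430,6.183 334.531,94.812" fill="none" stroke="#ff8800"/>
</svg>

Machine Y-up, SVG Y-down with viewBox height 141.747, so y_svg = 141.747 − y_machine; X carries over. Every run uses S477, so all elements get stroke `#ff8800` (score).

Run 1: The run is open, so emit a `<polyline>` with points (Y-flipped): 174.937,17.035 149.848,43.962 128.748,97.814 108.945,121.716.

Run 2: The run returns to its start, so emit a `<polygon>` with points (Y-flipped): 143.237,114.902 120.430,6.183 334.531,94.812.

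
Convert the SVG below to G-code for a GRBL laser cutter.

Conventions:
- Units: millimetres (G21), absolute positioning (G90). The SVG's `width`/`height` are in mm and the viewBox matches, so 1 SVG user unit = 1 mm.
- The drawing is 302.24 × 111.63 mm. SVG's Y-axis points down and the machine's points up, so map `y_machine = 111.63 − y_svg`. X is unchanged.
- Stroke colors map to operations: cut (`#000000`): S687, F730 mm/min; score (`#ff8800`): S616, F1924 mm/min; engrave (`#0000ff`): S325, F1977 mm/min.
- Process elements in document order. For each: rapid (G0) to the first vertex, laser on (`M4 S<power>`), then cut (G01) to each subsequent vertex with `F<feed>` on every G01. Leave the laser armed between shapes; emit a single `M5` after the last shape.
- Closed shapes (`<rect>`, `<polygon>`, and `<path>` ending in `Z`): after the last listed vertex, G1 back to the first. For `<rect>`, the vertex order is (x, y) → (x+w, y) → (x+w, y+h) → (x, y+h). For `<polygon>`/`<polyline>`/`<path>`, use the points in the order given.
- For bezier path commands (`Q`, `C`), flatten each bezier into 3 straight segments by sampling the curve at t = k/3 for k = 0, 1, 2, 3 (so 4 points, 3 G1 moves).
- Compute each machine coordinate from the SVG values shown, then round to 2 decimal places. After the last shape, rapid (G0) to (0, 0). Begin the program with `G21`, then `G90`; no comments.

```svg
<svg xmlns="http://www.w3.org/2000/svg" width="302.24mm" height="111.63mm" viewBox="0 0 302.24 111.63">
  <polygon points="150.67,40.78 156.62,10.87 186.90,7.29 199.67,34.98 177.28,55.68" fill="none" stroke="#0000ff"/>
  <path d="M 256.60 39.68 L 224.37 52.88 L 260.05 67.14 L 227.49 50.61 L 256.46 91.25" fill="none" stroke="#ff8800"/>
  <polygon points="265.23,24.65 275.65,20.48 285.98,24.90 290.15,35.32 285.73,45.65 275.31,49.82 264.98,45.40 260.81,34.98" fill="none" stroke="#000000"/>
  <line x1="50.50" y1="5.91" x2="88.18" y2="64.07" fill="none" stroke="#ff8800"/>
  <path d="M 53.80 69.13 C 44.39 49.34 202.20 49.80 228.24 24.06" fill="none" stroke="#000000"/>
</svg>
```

1 u = 1 mm; y_m = 111.63 − y.

[1] `<polygon>` regular polygon, #0000ff→engrave S325 F1977: (150.67,70.85) → (156.62,100.76) → (186.90,104.34) → (199.67,76.65) → (177.28,55.95) → (150.67,70.85) (closed)

[2] `<path>` open polyline, #ff8800→score S616 F1924: (256.60,71.95) → (224.37,58.75) → (260.05,44.49) → (227.49,61.02) → (256.46,20.38)

[3] `<polygon>` regular polygon, #000000→cut S687 F730: (265.23,86.98) → (275.65,91.15) → (285.98,86.73) → (290.15,76.31) → (285.73,65.98) → (275.31,61.81) → (264.98,66.23) → (260.81,76.65) → (265.23,86.98) (closed)

[4] `<line>` line segment, #ff8800→score S616 F1924: (50.50,105.72) → (88.18,47.56)

[5] `<path>` cubic bezier, #000000→cut S687 F730: (53.80,42.50) → (89.06,57.26) → (169.35,68.84) → (228.24,87.57)

G21
G90
G0 X150.67 Y70.85
M4 S325
G01 X156.62 Y100.76 F1977
G01 X186.90 Y104.34 F1977
G01 X199.67 Y76.65 F1977
G01 X177.28 Y55.95 F1977
G01 X150.67 Y70.85 F1977
G0 X256.60 Y71.95
M4 S616
G01 X224.37 Y58.75 F1924
G01 X260.05 Y44.49 F1924
G01 X227.49 Y61.02 F1924
G01 X256.46 Y20.38 F1924
G0 X265.23 Y86.98
M4 S687
G01 X275.65 Y91.15 F730
G01 X285.98 Y86.73 F730
G01 X290.15 Y76.31 F730
G01 X285.73 Y65.98 F730
G01 X275.31 Y61.81 F730
G01 X264.98 Y66.23 F730
G01 X260.81 Y76.65 F730
G01 X265.23 Y86.98 F730
G0 X50.50 Y105.72
M4 S616
G01 X88.18 Y47.56 F1924
G0 X53.80 Y42.50
M4 S687
G01 X89.06 Y57.26 F730
G01 X169.35 Y68.84 F730
G01 X228.24 Y87.57 F730
M5
G0 X0.00 Y0.00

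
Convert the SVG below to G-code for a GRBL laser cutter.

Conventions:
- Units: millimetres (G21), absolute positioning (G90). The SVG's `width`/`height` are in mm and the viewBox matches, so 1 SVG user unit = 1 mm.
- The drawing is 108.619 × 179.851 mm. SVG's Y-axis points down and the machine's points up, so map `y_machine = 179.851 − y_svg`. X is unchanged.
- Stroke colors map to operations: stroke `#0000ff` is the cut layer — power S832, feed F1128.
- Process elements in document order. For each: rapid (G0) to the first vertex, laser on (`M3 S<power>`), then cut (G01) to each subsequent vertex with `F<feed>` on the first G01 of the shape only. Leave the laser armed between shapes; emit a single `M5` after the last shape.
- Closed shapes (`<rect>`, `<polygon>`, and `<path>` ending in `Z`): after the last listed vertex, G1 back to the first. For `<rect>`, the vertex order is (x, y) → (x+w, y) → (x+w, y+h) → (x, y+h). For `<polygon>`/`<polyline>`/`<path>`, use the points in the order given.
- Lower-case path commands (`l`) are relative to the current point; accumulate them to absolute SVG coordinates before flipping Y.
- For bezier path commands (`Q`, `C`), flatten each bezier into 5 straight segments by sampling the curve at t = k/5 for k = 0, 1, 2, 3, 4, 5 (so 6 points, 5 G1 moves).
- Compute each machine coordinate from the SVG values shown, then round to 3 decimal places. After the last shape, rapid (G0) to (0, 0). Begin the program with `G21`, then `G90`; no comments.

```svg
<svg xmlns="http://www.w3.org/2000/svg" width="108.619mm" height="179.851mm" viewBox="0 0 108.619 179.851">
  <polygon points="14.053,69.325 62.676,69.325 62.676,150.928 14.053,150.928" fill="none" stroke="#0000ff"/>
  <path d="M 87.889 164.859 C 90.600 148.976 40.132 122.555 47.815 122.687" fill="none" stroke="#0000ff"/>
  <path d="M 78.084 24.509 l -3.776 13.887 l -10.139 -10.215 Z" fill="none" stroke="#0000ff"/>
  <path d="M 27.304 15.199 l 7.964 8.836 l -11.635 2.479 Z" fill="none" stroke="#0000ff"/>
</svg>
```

G21
G90
G0 X14.053 Y110.526
M3 S832
G01 X62.676 Y110.526 F1128
G01 X62.676 Y28.923
G01 X14.053 Y28.923
G01 X14.053 Y110.526
G0 X87.889 Y14.992
M3 S832
G01 X84.025 Y25.490 F1128
G01 X72.741 Y36.736
G01 X59.383 Y46.951
G01 X49.293 Y54.354
G01 X47.815 Y57.164
G0 X78.084 Y155.342
M3 S832
G01 X74.308 Y141.455 F1128
G01 X64.169 Y151.670
G01 X78.084 Y155.342
G0 X27.304 Y164.652
M3 S832
G01 X35.268 Y155.816 F1128
G01 X23.633 Y153.337
G01 X27.304 Y164.652
M5
G0 X0.000 Y0.000

viewBox `0 0 108.619 179.851` with mm width/height → 1 unit = 1 mm. Flip: y_m = 179.851 − y_svg.

**Shape 1** — `<polygon>` rectangle, stroke `#0000ff` → cut (S832, F1128). Machine vertices: (14.053,110.526) → (62.676,110.526) → (62.676,28.923) → (14.053,28.923) → (14.053,110.526). Closed: final G1 returns to the first vertex.

**Shape 2** — `<path>` cubic bezier, stroke `#0000ff` → cut (S832, F1128). Control points (SVG): P0=(87.889,164.859), P1=(90.600,148.976), P2=(40.132,122.555), P3=(47.815,122.687); sampled at t=k/5. Machine vertices: (87.889,14.992) → (84.025,25.490) → (72.741,36.736) → (59.383,46.951) → (49.293,54.354) → (47.815,57.164). Open path.

**Shape 3** — `<path>` regular polygon, stroke `#0000ff` → cut (S832, F1128). Machine vertices: (78.084,155.342) → (74.308,141.455) → (64.169,151.670) → (78.084,155.342). Closed: final G1 returns to the first vertex.

**Shape 4** — `<path>` regular polygon, stroke `#0000ff` → cut (S832, F1128). Machine vertices: (27.304,164.652) → (35.268,155.816) → (23.633,153.337) → (27.304,164.652). Closed: final G1 returns to the first vertex.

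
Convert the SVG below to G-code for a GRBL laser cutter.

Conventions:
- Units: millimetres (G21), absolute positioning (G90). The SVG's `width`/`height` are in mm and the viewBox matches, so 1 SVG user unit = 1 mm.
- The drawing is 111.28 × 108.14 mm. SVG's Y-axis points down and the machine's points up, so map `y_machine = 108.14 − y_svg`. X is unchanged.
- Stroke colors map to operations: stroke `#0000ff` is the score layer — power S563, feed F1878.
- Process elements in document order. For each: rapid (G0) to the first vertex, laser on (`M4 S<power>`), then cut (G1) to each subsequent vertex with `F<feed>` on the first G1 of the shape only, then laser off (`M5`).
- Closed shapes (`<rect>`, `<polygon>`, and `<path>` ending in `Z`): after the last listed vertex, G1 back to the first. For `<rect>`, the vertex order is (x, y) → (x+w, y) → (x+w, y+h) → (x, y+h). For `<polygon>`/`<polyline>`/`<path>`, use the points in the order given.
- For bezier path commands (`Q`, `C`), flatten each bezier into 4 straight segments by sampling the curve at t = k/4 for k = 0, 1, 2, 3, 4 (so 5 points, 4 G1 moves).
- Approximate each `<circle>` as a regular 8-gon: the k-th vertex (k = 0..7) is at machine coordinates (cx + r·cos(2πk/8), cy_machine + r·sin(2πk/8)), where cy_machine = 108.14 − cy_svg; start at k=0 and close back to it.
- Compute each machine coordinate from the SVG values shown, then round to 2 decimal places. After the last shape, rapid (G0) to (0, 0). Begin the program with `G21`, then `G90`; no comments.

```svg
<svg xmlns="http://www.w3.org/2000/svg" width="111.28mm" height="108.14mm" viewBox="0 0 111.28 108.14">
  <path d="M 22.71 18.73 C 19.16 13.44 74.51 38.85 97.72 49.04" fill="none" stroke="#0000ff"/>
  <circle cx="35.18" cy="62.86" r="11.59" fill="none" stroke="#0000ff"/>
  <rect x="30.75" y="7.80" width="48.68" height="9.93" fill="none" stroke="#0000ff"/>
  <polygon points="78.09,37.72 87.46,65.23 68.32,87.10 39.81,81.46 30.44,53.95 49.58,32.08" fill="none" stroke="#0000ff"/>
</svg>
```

viewBox `0 0 111.28 108.14` with mm width/height → 1 unit = 1 mm. Flip: y_m = 108.14 − y_svg.

**Shape 1** — `<path>` cubic bezier, stroke `#0000ff` → score (S563, F1878). Control points (SVG): P0=(22.71,18.73), P1=(19.16,13.44), P2=(74.51,38.85), P3=(97.72,49.04); sampled at t=k/4. Machine vertices: (22.71,89.41) → (29.67,88.34) → (50.18,80.06) → (75.71,68.88) → (97.72,59.10). Open path.

**Shape 2** — `<circle>` circle, stroke `#0000ff` → score (S563, F1878). Machine vertices: (46.77,45.28) → (43.38,53.48) → (35.18,56.87) → (26.98,53.48) → (23.59,45.28) → (26.98,37.08) → (35.18,33.69) → (43.38,37.08) → (46.77,45.28). Closed: final G1 returns to the first vertex.

**Shape 3** — `<rect>` rectangle, stroke `#0000ff` → score (S563, F1878). Machine vertices: (30.75,100.34) → (79.43,100.34) → (79.43,90.41) → (30.75,90.41) → (30.75,100.34). Closed: final G1 returns to the first vertex.

**Shape 4** — `<polygon>` regular polygon, stroke `#0000ff` → score (S563, F1878). Machine vertices: (78.09,70.42) → (87.46,42.91) → (68.32,21.04) → (39.81,26.68) → (30.44,54.19) → (49.58,76.06) → (78.09,70.42). Closed: final G1 returns to the first vertex.

G21
G90
G0 X22.71 Y89.41
M4 S563
G1 X29.67 Y88.34 F1878
G1 X50.18 Y80.06
G1 X75.71 Y68.88
G1 X97.72 Y59.10
M5
G0 X46.77 Y45.28
M4 S563
G1 X43.38 Y53.48 F1878
G1 X35.18 Y56.87
G1 X26.98 Y53.48
G1 X23.59 Y45.28
G1 X26.98 Y37.08
G1 X35.18 Y33.69
G1 X43.38 Y37.08
G1 X46.77 Y45.28
M5
G0 X30.75 Y100.34
M4 S563
G1 X79.43 Y100.34 F1878
G1 X79.43 Y90.41
G1 X30.75 Y90.41
G1 X30.75 Y100.34
M5
G0 X78.09 Y70.42
M4 S563
G1 X87.46 Y42.91 F1878
G1 X68.32 Y21.04
G1 X39.81 Y26.68
G1 X30.44 Y54.19
G1 X49.58 Y76.06
G1 X78.09 Y70.42
M5
G0 X0.00 Y0.00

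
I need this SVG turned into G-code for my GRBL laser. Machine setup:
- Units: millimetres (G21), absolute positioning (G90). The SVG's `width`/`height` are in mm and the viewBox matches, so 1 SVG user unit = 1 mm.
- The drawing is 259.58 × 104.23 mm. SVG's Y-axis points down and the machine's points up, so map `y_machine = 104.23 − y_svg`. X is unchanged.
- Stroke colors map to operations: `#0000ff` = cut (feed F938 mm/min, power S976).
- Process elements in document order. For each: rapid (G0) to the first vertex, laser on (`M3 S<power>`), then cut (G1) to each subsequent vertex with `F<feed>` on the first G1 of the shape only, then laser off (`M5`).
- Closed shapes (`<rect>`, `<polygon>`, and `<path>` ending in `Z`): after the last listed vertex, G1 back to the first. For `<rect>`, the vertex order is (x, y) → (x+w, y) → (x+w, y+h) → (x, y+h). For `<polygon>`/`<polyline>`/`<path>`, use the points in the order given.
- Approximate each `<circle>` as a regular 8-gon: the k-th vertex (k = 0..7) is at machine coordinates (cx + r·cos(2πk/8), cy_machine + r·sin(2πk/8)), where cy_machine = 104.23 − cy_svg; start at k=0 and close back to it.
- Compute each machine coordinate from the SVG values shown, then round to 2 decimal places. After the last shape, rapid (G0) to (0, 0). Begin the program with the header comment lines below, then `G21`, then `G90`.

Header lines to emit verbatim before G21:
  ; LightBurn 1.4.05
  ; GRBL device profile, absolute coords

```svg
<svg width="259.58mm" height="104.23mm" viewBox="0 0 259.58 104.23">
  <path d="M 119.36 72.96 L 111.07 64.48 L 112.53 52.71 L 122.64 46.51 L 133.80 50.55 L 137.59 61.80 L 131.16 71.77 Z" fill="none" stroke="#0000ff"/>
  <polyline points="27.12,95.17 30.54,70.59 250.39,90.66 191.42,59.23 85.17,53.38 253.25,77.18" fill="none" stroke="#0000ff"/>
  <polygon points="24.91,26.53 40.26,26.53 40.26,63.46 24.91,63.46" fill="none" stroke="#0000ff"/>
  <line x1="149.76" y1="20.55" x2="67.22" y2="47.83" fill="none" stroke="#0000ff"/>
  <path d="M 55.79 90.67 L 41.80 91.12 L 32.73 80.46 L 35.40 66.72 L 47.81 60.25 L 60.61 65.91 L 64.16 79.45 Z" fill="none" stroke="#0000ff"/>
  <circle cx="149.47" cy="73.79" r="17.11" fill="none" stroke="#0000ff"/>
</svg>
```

viewBox `0 0 259.58 104.23` with mm width/height → 1 unit = 1 mm. Flip: y_m = 104.23 − y_svg.

**Shape 1** — `<path>` regular polygon, stroke `#0000ff` → cut (S976, F938). Machine vertices: (119.36,31.27) → (111.07,39.75) → (112.53,51.52) → (122.64,57.72) → (133.80,53.68) → (137.59,42.43) → (131.16,32.46) → (119.36,31.27). Closed: final G1 returns to the first vertex.

**Shape 2** — `<polyline>` open polyline, stroke `#0000ff` → cut (S976, F938). Machine vertices: (27.12,9.06) → (30.54,33.64) → (250.39,13.57) → (191.42,45.00) → (85.17,50.85) → (253.25,27.05). Open path.

**Shape 3** — `<polygon>` rectangle, stroke `#0000ff` → cut (S976, F938). Machine vertices: (24.91,77.70) → (40.26,77.70) → (40.26,40.77) → (24.91,40.77) → (24.91,77.70). Closed: final G1 returns to the first vertex.

**Shape 4** — `<line>` line segment, stroke `#0000ff` → cut (S976, F938). Machine vertices: (149.76,83.68) → (67.22,56.40). Open path.

**Shape 5** — `<path>` regular polygon, stroke `#0000ff` → cut (S976, F938). Machine vertices: (55.79,13.56) → (41.80,13.11) → (32.73,23.77) → (35.40,37.51) → (47.81,43.98) → (60.61,38.32) → (64.16,24.78) → (55.79,13.56). Closed: final G1 returns to the first vertex.

**Shape 6** — `<circle>` circle, stroke `#0000ff` → cut (S976, F938). Machine vertices: (166.58,30.44) → (161.57,42.54) → (149.47,47.55) → (137.37,42.54) → (132.36,30.44) → (137.37,18.34) → (149.47,13.33) → (161.57,18.34) → (166.58,30.44). Closed: final G1 returns to the first vertex.

; LightBurn 1.4.05
; GRBL device profile, absolute coords
G21
G90
G0 X119.36 Y31.27
M3 S976
G1 X111.07 Y39.75 F938
G1 X112.53 Y51.52
G1 X122.64 Y57.72
G1 X133.80 Y53.68
G1 X137.59 Y42.43
G1 X131.16 Y32.46
G1 X119.36 Y31.27
M5
G0 X27.12 Y9.06
M3 S976
G1 X30.54 Y33.64 F938
G1 X250.39 Y13.57
G1 X191.42 Y45.00
G1 X85.17 Y50.85
G1 X253.25 Y27.05
M5
G0 X24.91 Y77.70
M3 S976
G1 X40.26 Y77.70 F938
G1 X40.26 Y40.77
G1 X24.91 Y40.77
G1 X24.91 Y77.70
M5
G0 X149.76 Y83.68
M3 S976
G1 X67.22 Y56.40 F938
M5
G0 X55.79 Y13.56
M3 S976
G1 X41.80 Y13.11 F938
G1 X32.73 Y23.77
G1 X35.40 Y37.51
G1 X47.81 Y43.98
G1 X60.61 Y38.32
G1 X64.16 Y24.78
G1 X55.79 Y13.56
M5
G0 X166.58 Y30.44
M3 S976
G1 X161.57 Y42.54 F938
G1 X149.47 Y47.55
G1 X137.37 Y42.54
G1 X132.36 Y30.44
G1 X137.37 Y18.34
G1 X149.47 Y13.33
G1 X161.57 Y18.34
G1 X166.58 Y30.44
M5
G0 X0.00 Y0.00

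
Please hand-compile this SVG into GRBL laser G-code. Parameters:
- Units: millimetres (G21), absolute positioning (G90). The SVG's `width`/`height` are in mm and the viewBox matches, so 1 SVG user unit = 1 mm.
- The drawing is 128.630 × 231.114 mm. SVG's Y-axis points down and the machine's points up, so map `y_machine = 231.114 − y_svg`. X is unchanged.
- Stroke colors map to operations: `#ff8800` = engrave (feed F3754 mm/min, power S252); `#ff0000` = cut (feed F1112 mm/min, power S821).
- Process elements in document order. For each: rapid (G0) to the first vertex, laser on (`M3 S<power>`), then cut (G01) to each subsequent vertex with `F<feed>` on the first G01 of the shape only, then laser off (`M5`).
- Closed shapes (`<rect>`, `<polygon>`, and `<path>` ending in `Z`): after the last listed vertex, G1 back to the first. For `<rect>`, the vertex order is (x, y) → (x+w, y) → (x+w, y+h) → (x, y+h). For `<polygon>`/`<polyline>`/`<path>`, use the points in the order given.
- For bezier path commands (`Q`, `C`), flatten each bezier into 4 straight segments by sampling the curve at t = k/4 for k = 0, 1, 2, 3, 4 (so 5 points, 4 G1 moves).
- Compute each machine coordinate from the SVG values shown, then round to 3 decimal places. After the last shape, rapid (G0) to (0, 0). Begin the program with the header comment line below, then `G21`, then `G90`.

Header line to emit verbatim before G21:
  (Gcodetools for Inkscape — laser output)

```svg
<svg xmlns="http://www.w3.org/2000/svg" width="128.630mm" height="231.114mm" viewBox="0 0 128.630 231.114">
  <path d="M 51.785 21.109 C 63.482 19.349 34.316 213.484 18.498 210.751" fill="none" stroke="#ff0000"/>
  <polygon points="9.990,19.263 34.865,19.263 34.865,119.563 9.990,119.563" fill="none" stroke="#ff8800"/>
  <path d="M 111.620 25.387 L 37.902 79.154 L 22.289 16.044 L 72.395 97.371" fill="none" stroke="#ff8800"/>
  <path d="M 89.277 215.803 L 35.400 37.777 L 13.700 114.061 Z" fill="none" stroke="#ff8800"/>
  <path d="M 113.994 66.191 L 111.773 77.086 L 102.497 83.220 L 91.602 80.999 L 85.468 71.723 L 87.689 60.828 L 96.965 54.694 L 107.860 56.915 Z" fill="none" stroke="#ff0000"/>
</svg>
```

Since the viewBox matches the mm dimensions, user units are millimetres directly. The only transform is the Y-flip y_m = 231.114 − y_svg.

Shape 1 is a cubic bezier drawn with `<path>`. Its stroke #ff0000 means cut at S821, F1112. After flipping Y the toolpath is (51.785,210.005) → (53.743,180.732) → (45.460,114.819) → (32.017,49.089) → (18.498,20.363).

Shape 2 is a rectangle drawn with `<polygon>`. Its stroke #ff8800 means engrave at S252, F3754. After flipping Y the toolpath is (9.990,211.851) → (34.865,211.851) → (34.865,111.551) → (9.990,111.551) → (9.990,211.851), returning to the start.

Shape 3 is a open polyline drawn with `<path>`. Its stroke #ff8800 means engrave at S252, F3754. After flipping Y the toolpath is (111.620,205.727) → (37.902,151.960) → (22.289,215.070) → (72.395,133.743).

Shape 4 is a closed polygon drawn with `<path>`. Its stroke #ff8800 means engrave at S252, F3754. After flipping Y the toolpath is (89.277,15.311) → (35.400,193.337) → (13.700,117.053) → (89.277,15.311), returning to the start.

Shape 5 is a regular polygon drawn with `<path>`. Its stroke #ff0000 means cut at S821, F1112. After flipping Y the toolpath is (113.994,164.923) → (111.773,154.028) → (102.497,147.894) → (91.602,150.115) → (85.468,159.391) → (87.689,170.286) → (96.965,176.420) → (107.860,174.199) → (113.994,164.923), returning to the start.

(Gcodetools for Inkscape — laser output)
G21
G90
G0 X51.785 Y210.005
M3 S821
G01 X53.743 Y180.732 F1112
G01 X45.460 Y114.819
G01 X32.017 Y49.089
G01 X18.498 Y20.363
M5
G0 X9.990 Y211.851
M3 S252
G01 X34.865 Y211.851 F3754
G01 X34.865 Y111.551
G01 X9.990 Y111.551
G01 X9.990 Y211.851
M5
G0 X111.620 Y205.727
M3 S252
G01 X37.902 Y151.960 F3754
G01 X22.289 Y215.070
G01 X72.395 Y133.743
M5
G0 X89.277 Y15.311
M3 S252
G01 X35.400 Y193.337 F3754
G01 X13.700 Y117.053
G01 X89.277 Y15.311
M5
G0 X113.994 Y164.923
M3 S821
G01 X111.773 Y154.028 F1112
G01 X102.497 Y147.894
G01 X91.602 Y150.115
G01 X85.468 Y159.391
G01 X87.689 Y170.286
G01 X96.965 Y176.420
G01 X107.860 Y174.199
G01 X113.994 Y164.923
M5
G0 X0.000 Y0.000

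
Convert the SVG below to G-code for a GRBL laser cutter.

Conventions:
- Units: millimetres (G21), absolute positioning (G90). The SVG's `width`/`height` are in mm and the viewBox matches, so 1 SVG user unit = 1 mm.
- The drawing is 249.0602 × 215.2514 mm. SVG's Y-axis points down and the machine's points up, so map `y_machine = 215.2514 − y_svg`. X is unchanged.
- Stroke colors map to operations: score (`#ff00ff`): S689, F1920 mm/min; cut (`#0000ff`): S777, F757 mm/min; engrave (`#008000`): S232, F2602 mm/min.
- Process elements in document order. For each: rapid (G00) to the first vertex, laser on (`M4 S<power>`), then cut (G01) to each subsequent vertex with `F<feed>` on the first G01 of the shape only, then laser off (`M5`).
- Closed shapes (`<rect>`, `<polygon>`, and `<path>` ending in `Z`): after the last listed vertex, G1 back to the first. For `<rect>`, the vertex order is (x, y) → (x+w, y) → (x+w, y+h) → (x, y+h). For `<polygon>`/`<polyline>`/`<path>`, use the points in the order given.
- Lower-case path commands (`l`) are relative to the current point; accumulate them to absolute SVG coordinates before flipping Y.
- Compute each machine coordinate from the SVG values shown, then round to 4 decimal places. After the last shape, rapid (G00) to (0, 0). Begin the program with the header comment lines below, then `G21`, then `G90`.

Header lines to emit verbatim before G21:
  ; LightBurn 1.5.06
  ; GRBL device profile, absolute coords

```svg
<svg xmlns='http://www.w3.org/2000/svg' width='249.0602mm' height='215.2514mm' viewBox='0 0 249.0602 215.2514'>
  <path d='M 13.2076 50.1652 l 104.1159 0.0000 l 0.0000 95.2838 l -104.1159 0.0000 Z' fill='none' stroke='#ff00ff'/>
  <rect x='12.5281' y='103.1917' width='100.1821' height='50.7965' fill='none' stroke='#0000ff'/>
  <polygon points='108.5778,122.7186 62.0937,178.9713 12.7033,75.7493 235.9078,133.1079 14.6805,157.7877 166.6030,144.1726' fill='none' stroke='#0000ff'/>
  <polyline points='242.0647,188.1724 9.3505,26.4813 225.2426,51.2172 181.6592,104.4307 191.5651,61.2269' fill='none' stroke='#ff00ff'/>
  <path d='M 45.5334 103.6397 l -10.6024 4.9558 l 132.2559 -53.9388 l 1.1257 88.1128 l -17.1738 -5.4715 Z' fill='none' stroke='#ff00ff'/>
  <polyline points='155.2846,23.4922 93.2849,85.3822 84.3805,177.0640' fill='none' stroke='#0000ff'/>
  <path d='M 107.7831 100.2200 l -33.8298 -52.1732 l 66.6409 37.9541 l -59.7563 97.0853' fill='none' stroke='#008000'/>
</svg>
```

; LightBurn 1.5.06
; GRBL device profile, absolute coords
G21
G90
G00 X13.2076 Y165.0862
M4 S689
G01 X117.3235 Y165.0862 F1920
G01 X117.3235 Y69.8024
G01 X13.2076 Y69.8024
G01 X13.2076 Y165.0862
M5
G00 X12.5281 Y112.0597
M4 S777
G01 X112.7102 Y112.0597 F757
G01 X112.7102 Y61.2632
G01 X12.5281 Y61.2632
G01 X12.5281 Y112.0597
M5
G00 X108.5778 Y92.5328
M4 S777
G01 X62.0937 Y36.2801 F757
G01 X12.7033 Y139.5021
G01 X235.9078 Y82.1435
G01 X14.6805 Y57.4637
G01 X166.6030 Y71.0788
G01 X108.5778 Y92.5328
M5
G00 X242.0647 Y27.0790
M4 S689
G01 X9.3505 Y188.7701 F1920
G01 X225.2426 Y164.0342
G01 X181.6592 Y110.8207
G01 X191.5651 Y154.0245
M5
G00 X45.5334 Y111.6117
M4 S689
G01 X34.9310 Y106.6559 F1920
G01 X167.1869 Y160.5947
G01 X168.3126 Y72.4819
G01 X151.1388 Y77.9534
G01 X45.5334 Y111.6117
M5
G00 X155.2846 Y191.7592
M4 S777
G01 X93.2849 Y129.8692 F757
G01 X84.3805 Y38.1874
M5
G00 X107.7831 Y115.0314
M4 S232
G01 X73.9533 Y167.2046 F2602
G01 X140.5942 Y129.2505
G01 X80.8379 Y32.1652
M5
G00 X0.0000 Y0.0000

Since the viewBox matches the mm dimensions, user units are millimetres directly. The only transform is the Y-flip y_m = 215.2514 − y_svg.

Shape 1 is a rectangle drawn with `<path>`. Its stroke #ff00ff means score at S689, F1920. After flipping Y the toolpath is (13.2076,165.0862) → (117.3235,165.0862) → (117.3235,69.8024) → (13.2076,69.8024) → (13.2076,165.0862), returning to the start.

Shape 2 is a rectangle drawn with `<rect>`. Its stroke #0000ff means cut at S777, F757. After flipping Y the toolpath is (12.5281,112.0597) → (112.7102,112.0597) → (112.7102,61.2632) → (12.5281,61.2632) → (12.5281,112.0597), returning to the start.

Shape 3 is a closed polygon drawn with `<polygon>`. Its stroke #0000ff means cut at S777, F757. After flipping Y the toolpath is (108.5778,92.5328) → (62.0937,36.2801) → (12.7033,139.5021) → (235.9078,82.1435) → (14.6805,57.4637) → (166.6030,71.0788) → (108.5778,92.5328), returning to the start.

Shape 4 is a open polyline drawn with `<polyline>`. Its stroke #ff00ff means score at S689, F1920. After flipping Y the toolpath is (242.0647,27.0790) → (9.3505,188.7701) → (225.2426,164.0342) → (181.6592,110.8207) → (191.5651,154.0245).

Shape 5 is a closed polygon drawn with `<path>`. Its stroke #ff00ff means score at S689, F1920. After flipping Y the toolpath is (45.5334,111.6117) → (34.9310,106.6559) → (167.1869,160.5947) → (168.3126,72.4819) → (151.1388,77.9534) → (45.5334,111.6117), returning to the start.

Shape 6 is a open polyline drawn with `<polyline>`. Its stroke #0000ff means cut at S777, F757. After flipping Y the toolpath is (155.2846,191.7592) → (93.2849,129.8692) → (84.3805,38.1874).

Shape 7 is a open polyline drawn with `<path>`. Its stroke #008000 means engrave at S232, F2602. After flipping Y the toolpath is (107.7831,115.0314) → (73.9533,167.2046) → (140.5942,129.2505) → (80.8379,32.1652).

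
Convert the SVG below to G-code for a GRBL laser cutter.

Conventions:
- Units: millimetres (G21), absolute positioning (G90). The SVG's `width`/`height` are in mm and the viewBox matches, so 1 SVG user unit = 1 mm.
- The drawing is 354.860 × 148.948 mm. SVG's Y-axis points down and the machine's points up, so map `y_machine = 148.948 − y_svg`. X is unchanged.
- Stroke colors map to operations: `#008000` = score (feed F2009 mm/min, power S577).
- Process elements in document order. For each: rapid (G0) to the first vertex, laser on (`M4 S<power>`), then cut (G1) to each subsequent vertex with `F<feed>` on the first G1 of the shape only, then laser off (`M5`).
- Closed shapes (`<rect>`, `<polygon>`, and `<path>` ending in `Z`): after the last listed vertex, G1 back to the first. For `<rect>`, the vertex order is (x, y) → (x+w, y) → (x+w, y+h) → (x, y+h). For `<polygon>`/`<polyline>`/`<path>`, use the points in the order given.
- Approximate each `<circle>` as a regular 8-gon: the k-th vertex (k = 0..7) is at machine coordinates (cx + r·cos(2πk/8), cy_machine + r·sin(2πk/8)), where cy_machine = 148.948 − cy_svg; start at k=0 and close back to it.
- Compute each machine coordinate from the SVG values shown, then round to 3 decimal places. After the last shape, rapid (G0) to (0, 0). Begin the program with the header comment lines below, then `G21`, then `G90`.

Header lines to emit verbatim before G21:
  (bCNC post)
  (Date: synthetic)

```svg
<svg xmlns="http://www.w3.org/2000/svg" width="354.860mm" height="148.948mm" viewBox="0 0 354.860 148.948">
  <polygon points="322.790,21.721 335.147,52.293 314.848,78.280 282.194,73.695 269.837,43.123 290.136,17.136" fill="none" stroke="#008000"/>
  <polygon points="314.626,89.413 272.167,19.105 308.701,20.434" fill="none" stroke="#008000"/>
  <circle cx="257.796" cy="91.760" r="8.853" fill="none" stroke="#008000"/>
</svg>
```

(bCNC post)
(Date: synthetic)
G21
G90
G0 X322.790 Y127.227
M4 S577
G1 X335.147 Y96.655 F2009
G1 X314.848 Y70.668
G1 X282.194 Y75.253
G1 X269.837 Y105.825
G1 X290.136 Y131.812
G1 X322.790 Y127.227
M5
G0 X314.626 Y59.535
M4 S577
G1 X272.167 Y129.843 F2009
G1 X308.701 Y128.514
G1 X314.626 Y59.535
M5
G0 X266.649 Y57.188
M4 S577
G1 X264.056 Y63.448 F2009
G1 X257.796 Y66.041
G1 X251.536 Y63.448
G1 X248.943 Y57.188
G1 X251.536 Y50.928
G1 X257.796 Y48.335
G1 X264.056 Y50.928
G1 X266.649 Y57.188
M5
G0 X0.000 Y0.000

viewBox `0 0 354.860 148.948` with mm width/height → 1 unit = 1 mm. Flip: y_m = 148.948 − y_svg.

**Shape 1** — `<polygon>` regular polygon, stroke `#008000` → score (S577, F2009). Machine vertices: (322.790,127.227) → (335.147,96.655) → (314.848,70.668) → (282.194,75.253) → (269.837,105.825) → (290.136,131.812) → (322.790,127.227). Closed: final G1 returns to the first vertex.

**Shape 2** — `<polygon>` closed polygon, stroke `#008000` → score (S577, F2009). Machine vertices: (314.626,59.535) → (272.167,129.843) → (308.701,128.514) → (314.626,59.535). Closed: final G1 returns to the first vertex.

**Shape 3** — `<circle>` circle, stroke `#008000` → score (S577, F2009). Machine vertices: (266.649,57.188) → (264.056,63.448) → (257.796,66.041) → (251.536,63.448) → (248.943,57.188) → (251.536,50.928) → (257.796,48.335) → (264.056,50.928) → (266.649,57.188). Closed: final G1 returns to the first vertex.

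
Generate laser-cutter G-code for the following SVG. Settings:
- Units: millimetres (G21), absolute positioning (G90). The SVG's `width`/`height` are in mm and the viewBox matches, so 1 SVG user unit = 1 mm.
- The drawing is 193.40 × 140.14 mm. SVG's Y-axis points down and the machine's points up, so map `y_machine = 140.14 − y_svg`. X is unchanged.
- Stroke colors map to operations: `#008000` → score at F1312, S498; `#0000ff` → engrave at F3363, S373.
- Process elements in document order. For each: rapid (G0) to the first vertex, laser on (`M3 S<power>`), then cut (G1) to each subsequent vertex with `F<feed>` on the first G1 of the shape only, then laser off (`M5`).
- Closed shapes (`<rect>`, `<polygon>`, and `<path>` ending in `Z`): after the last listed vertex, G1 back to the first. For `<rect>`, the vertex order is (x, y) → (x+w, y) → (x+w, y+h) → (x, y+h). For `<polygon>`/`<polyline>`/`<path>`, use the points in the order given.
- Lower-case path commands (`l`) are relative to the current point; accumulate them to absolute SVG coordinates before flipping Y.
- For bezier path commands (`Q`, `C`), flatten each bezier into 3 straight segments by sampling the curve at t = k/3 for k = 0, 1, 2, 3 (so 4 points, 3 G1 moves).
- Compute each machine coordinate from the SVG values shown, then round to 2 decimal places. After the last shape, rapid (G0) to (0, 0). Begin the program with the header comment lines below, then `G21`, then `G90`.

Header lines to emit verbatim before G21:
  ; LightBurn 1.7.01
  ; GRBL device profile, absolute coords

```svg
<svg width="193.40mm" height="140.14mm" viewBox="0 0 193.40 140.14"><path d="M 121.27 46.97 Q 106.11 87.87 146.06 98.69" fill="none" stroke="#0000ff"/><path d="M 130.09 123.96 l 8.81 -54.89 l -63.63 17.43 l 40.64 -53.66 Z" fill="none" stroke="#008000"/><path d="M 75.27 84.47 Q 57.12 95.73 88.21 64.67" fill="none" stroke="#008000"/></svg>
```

; LightBurn 1.7.01
; GRBL device profile, absolute coords
G21
G90
G0 X121.27 Y93.17
M3 S373
G1 X117.29 Y69.25 F3363
G1 X125.55 Y52.01
G1 X146.06 Y41.45
M5
G0 X130.09 Y16.18
M3 S498
G1 X138.90 Y71.07 F1312
G1 X75.27 Y53.64
G1 X115.91 Y107.30
G1 X130.09 Y16.18
M5
G0 X75.27 Y55.67
M3 S498
G1 X68.64 Y52.87 F1312
G1 X72.95 Y59.47
G1 X88.21 Y75.47
M5
G0 X0.00 Y0.00

1 u = 1 mm; y_m = 140.14 − y.

[1] `<path>` quadratic bezier, #0000ff→engrave S373 F3363: (121.27,93.17) → (117.29,69.25) → (125.55,52.01) → (146.06,41.45)

[2] `<path>` closed polygon, #008000→score S498 F1312: (130.09,16.18) → (138.90,71.07) → (75.27,53.64) → (115.91,107.30) → (130.09,16.18) (closed)

[3] `<path>` quadratic bezier, #008000→score S498 F1312: (75.27,55.67) → (68.64,52.87) → (72.95,59.47) → (88.21,75.47)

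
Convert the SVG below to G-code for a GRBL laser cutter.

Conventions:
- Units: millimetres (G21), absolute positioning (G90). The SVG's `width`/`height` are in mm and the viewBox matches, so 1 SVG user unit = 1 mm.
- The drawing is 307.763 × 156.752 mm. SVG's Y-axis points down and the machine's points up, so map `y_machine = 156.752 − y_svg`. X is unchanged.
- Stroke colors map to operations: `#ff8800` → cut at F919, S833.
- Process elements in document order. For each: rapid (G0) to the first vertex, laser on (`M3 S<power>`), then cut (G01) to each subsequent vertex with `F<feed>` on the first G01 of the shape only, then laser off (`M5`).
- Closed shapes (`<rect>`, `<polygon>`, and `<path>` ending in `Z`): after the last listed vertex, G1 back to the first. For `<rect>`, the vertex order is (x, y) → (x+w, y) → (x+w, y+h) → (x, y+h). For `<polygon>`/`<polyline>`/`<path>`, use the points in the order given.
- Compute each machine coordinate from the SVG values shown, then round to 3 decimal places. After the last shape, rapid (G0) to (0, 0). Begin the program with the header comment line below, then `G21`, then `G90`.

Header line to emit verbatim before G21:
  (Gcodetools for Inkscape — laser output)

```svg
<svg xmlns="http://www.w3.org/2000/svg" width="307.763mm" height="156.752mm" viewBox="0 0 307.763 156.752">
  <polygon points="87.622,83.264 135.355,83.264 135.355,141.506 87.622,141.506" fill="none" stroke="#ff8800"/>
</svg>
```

(Gcodetools for Inkscape — laser output)
G21
G90
G0 X87.622 Y73.488
M3 S833
G01 X135.355 Y73.488 F919
G01 X135.355 Y15.246
G01 X87.622 Y15.246
G01 X87.622 Y73.488
M5
G0 X0.000 Y0.000

viewBox `0 0 307.763 156.752` with mm width/height → 1 unit = 1 mm. Flip: y_m = 156.752 − y_svg.

**Shape 1** — `<polygon>` rectangle, stroke `#ff8800` → cut (S833, F919). Machine vertices: (87.622,73.488) → (135.355,73.488) → (135.355,15.246) → (87.622,15.246) → (87.622,73.488). Closed: final G1 returns to the first vertex.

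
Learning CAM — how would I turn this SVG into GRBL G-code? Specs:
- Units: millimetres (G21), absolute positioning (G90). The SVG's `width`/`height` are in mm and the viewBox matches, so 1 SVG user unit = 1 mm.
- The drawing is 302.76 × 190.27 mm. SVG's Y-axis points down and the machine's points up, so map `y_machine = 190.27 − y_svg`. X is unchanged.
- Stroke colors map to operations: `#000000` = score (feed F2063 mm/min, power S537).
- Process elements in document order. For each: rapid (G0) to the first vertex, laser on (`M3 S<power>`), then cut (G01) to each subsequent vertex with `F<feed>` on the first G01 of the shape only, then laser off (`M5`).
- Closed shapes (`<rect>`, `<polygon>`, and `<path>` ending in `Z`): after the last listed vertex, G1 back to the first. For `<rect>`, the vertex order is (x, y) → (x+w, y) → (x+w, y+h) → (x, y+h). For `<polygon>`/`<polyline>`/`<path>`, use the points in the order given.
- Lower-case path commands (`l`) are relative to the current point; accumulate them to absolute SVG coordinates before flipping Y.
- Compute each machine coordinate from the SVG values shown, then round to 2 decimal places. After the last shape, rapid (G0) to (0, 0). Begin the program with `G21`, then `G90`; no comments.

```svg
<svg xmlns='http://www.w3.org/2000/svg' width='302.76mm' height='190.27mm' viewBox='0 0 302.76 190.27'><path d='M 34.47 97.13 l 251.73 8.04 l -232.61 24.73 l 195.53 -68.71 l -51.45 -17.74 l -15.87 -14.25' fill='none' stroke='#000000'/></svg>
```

G21
G90
G0 X34.47 Y93.14
M3 S537
G01 X286.20 Y85.10 F2063
G01 X53.59 Y60.37
G01 X249.12 Y129.08
G01 X197.67 Y146.82
G01 X181.80 Y161.07
M5
G0 X0.00 Y0.00

viewBox `0 0 302.76 190.27` with mm width/height → 1 unit = 1 mm. Flip: y_m = 190.27 − y_svg.

**Shape 1** — `<path>` open polyline, stroke `#000000` → score (S537, F2063). Machine vertices: (34.47,93.14) → (286.20,85.10) → (53.59,60.37) → (249.12,129.08) → (197.67,146.82) → (181.80,161.07). Open path.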